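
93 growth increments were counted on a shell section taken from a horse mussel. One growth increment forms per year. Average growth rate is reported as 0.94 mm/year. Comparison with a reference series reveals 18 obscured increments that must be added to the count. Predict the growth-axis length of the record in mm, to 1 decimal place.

After corrections the count is 93 + 18 = 111 growth increments.
111 years at 0.94 mm/year gives 0.94 × 111 = 104.3 mm.

104.3 mm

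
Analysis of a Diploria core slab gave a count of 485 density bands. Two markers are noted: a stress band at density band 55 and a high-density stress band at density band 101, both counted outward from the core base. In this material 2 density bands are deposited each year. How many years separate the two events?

The two markers are separated by 101 − 55 = 46 density bands.
With 2 density bands per year, 46 / 2 = 23 years.

23 years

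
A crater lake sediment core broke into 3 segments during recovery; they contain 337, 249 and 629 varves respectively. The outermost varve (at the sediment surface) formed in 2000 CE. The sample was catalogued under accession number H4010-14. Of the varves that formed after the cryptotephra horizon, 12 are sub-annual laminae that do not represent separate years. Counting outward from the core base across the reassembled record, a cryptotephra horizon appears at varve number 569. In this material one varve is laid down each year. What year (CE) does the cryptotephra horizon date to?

Total varves = 337 + 249 + 629 = 1215.
1215 − 569 = 646 varves lie beyond the cryptotephra horizon toward the sediment surface.
Removing the 12 false varves leaves 646 − 12 = 634 true varves beyond the cryptotephra horizon.
2000 − 634 = 1366 CE.

1366 CE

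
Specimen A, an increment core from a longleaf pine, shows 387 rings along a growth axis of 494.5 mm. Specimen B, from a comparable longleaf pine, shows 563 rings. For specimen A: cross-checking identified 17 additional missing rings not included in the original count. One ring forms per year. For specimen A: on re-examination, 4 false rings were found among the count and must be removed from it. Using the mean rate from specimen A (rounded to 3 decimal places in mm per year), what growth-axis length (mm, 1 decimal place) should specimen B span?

695.9 mm

Specimen A: true ring count = 387 − 4 + 17 = 400.
A: 494.5 mm over 400 years gives 494.5 / 400 ≈ 1.236 mm/yr.
For B, 1.236 mm/year × 563 years = 695.9 mm.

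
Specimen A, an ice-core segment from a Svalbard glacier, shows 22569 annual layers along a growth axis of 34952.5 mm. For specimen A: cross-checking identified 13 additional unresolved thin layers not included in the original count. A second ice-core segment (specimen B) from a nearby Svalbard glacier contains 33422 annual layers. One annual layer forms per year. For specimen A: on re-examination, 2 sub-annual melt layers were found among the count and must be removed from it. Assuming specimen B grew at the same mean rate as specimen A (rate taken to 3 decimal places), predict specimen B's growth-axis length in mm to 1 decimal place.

Specimen A: correcting the raw count gives 22569 − 2 + 13 = 22580 true annual layers.
A: Mean rate = 34952.5 mm / 22580 years ≈ 1.548 mm per year.
For B, 1.548 mm/year × 33422 years = 51737.3 mm.

51737.3 mm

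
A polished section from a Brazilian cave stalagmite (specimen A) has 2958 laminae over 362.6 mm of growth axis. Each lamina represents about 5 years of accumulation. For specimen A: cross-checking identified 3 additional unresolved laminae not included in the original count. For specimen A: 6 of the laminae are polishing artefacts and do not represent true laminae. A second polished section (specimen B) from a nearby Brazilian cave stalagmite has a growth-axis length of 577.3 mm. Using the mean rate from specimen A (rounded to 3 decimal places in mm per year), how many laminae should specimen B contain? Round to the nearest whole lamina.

4618 laminae

Specimen A: after corrections the count is 2958 − 6 + 3 = 2955 laminae.
Specimen A: 2955 laminae at 5 years each span 2955 × 5 = 14775 years.
A: Extension rate ≈ 362.6 / 14775 = 0.025 mm/year.
For B, 577.3 / 0.025 = 23092.00 years; at 5 years per lamina that is 23092.00 / 5 ≈ 4618 laminae.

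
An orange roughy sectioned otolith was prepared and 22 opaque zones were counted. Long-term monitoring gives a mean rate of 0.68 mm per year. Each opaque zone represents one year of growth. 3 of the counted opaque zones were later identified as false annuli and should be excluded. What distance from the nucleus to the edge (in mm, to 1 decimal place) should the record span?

12.9 mm

After corrections the count is 22 − 3 = 19 opaque zones.
Predicted length = 0.68 mm/year × 19 years = 12.9 mm.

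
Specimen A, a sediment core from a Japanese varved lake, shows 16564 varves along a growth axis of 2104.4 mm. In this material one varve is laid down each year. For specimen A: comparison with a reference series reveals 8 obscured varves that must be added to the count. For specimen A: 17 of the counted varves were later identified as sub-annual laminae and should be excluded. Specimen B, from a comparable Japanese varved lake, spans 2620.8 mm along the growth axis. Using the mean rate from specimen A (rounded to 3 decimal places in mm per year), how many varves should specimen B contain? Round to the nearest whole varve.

20636 varves

Specimen A: adjusted count: 16564 − 17 + 8 = 16555 varves.
A: 2104.4 mm over 16555 years gives 2104.4 / 16555 ≈ 0.127 mm/yr.
B spans 2620.8 / 0.127 = 20636.22 years ≈ 20636 varves.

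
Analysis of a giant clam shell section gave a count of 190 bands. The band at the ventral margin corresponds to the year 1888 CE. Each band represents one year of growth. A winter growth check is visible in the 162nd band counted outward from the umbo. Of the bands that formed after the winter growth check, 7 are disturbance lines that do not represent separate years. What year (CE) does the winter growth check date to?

The winter growth check sits at band 162 from the umbo, so 190 − 162 = 28 bands formed after it.
Excluding 7 false bands: 28 − 7 = 21.
Counting back 21 years from 1888 CE places the winter growth check in 1888 − 21 = 1867 CE.

1867 CE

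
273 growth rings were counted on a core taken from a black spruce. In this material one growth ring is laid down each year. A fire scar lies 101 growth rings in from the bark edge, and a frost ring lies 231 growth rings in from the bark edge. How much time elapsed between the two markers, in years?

The two markers are separated by 231 − 101 = 130 growth rings.
One growth ring per year makes the interval 130 years.

130 years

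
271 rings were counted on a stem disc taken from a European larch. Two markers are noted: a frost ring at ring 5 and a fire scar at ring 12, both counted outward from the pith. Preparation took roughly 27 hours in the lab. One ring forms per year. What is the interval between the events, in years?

Separation: 12 − 5 = 7 rings.
At one ring per year, 7 years elapsed between them.

7 yr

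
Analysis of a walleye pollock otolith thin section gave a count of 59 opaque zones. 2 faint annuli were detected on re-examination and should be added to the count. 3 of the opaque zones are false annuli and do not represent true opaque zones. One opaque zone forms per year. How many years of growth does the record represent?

True opaque zone count = 59 − 3 + 2 = 58.
One opaque zone per year makes the duration 58 years.

58 years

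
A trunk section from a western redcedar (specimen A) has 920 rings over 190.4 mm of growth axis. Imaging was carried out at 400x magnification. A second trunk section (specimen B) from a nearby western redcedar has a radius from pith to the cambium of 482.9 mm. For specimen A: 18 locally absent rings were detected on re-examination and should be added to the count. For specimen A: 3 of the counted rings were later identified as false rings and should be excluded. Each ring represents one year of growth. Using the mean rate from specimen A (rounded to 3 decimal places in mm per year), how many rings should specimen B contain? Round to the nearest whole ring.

Specimen A: adjusted count: 920 − 3 + 18 = 935 rings.
A: 190.4 mm over 935 years gives 190.4 / 935 ≈ 0.204 mm/yr.
For B, 482.9 / 0.204 = 2367.16 years ≈ 2367 rings.

2367 rings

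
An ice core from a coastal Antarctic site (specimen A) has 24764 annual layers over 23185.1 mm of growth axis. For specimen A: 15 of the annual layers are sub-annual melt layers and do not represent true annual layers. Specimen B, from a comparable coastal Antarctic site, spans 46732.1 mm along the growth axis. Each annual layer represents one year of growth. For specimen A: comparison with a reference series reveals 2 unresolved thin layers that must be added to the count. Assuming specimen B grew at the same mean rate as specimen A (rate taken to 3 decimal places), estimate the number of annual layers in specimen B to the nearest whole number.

49874 annual layers

Specimen A: correcting the raw count gives 24764 − 15 + 2 = 24751 true annual layers.
A: Extension rate ≈ 23185.1 / 24751 = 0.937 mm per year.
B spans 46732.1 / 0.937 = 49874.17 years ≈ 49874 annual layers.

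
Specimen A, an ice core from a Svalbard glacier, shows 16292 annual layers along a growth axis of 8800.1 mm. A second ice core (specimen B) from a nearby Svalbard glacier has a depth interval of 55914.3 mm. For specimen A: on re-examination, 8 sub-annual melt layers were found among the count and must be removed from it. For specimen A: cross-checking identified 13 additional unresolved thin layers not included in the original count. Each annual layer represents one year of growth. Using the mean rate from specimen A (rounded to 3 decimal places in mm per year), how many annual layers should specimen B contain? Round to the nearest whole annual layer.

Specimen A: true annual layer count = 16292 − 8 + 13 = 16297.
A: Mean rate = 8800.1 mm / 16297 years ≈ 0.540 mm/year.
B spans 55914.3 / 0.540 = 103545.00 years ≈ 103545 annual layers.

103545 annual layers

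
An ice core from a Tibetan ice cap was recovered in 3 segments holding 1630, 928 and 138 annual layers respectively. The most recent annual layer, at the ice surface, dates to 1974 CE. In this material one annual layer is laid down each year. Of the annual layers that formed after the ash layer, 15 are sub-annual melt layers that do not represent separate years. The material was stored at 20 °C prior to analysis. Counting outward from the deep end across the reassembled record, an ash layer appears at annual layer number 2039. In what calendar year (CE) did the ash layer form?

Total annual layers = 1630 + 928 + 138 = 2696.
The ash layer sits at annual layer 2039 from the deep end, so 2696 − 2039 = 657 annual layers formed after it.
Removing the 15 false annual layers leaves 657 − 15 = 642 true annual layers beyond the ash layer.
1974 − 642 = 1332 CE.

1332 CE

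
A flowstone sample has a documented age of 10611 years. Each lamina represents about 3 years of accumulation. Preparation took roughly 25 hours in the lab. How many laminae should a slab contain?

3537 laminae

One lamina every 3 years means 10611 / 3 = 3537 laminae.
So 3537 laminae should be present.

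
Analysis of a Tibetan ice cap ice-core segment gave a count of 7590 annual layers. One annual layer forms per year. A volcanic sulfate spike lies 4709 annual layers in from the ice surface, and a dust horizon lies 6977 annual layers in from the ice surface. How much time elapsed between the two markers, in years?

2268 years

Separation: 6977 − 4709 = 2268 annual layers.
One annual layer per year makes the interval 2268 years.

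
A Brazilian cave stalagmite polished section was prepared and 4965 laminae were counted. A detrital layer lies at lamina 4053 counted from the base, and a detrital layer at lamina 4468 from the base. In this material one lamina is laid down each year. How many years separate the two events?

415 years

The two markers are separated by 4468 − 4053 = 415 laminae.
That is 415 years at one lamina per year.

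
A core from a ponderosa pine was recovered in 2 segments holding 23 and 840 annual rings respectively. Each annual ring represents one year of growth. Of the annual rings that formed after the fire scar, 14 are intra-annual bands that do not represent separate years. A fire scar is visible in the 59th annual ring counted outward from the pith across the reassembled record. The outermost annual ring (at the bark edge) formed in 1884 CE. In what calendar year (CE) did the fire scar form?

Total annual rings = 23 + 840 = 863.
The fire scar sits at annual ring 59 from the pith, so 863 − 59 = 804 annual rings formed after it.
Excluding 14 false annual rings: 804 − 14 = 790.
The annual ring at the bark edge is 1884 CE, so the fire scar dates to 1884 − 790 = 1094 CE.

1094 CE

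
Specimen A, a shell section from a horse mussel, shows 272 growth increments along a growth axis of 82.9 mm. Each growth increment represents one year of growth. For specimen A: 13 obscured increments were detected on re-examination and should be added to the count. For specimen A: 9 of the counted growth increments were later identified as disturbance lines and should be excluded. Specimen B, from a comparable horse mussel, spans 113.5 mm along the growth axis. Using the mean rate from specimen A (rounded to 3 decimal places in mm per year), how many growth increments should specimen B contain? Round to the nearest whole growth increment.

Specimen A: true growth increment count = 272 − 9 + 13 = 276.
A: Extension rate ≈ 82.9 / 276 = 0.300 mm per year.
For B, 113.5 / 0.300 = 378.33 years ≈ 378 growth increments.

378 growth increments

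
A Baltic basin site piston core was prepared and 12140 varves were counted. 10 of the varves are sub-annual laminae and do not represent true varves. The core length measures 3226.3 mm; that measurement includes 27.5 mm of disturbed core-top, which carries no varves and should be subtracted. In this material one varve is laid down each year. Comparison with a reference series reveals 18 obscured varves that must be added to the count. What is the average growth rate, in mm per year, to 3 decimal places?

0.263 mm per year

True varve count = 12140 − 10 + 18 = 12148.
Net length = 3226.3 − 27.5 = 3198.8 mm.
Mean rate = 3198.8 mm / 12148 years ≈ 0.263 mm per year.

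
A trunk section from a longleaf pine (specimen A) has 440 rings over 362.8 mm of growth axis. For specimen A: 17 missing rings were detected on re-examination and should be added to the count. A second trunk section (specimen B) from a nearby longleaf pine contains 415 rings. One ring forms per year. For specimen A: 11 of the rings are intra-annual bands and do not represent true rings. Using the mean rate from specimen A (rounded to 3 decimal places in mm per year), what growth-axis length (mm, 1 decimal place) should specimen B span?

337.4 mm

Specimen A: adjusted count: 440 − 11 + 17 = 446 rings.
A: Mean rate = 362.8 mm / 446 years ≈ 0.813 mm/year.
For B, 0.813 mm/year × 415 years = 337.4 mm.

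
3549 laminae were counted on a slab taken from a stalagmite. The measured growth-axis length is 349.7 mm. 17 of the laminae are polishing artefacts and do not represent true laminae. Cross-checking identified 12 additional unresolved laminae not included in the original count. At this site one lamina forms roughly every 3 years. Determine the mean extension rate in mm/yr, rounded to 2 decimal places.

Adjusted count: 3549 − 17 + 12 = 3544 laminae.
3544 laminae at 3 years each span 3544 × 3 = 10632 years.
349.7 mm over 10632 years gives 349.7 / 10632 ≈ 0.03 mm/yr.

0.03 mm/yr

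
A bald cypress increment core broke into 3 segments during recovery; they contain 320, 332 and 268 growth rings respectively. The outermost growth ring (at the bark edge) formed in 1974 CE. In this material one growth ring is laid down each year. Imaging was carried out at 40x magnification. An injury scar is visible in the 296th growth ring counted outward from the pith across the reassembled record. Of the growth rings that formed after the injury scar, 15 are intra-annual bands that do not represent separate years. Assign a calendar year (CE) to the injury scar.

Total growth rings = 320 + 332 + 268 = 920.
Between growth ring 296 and the bark edge there are 920 − 296 = 624 growth rings.
624 − 15 false = 609 true growth rings after the injury scar.
Counting back 609 years from 1974 CE places the injury scar in 1974 − 609 = 1365 CE.

1365 CE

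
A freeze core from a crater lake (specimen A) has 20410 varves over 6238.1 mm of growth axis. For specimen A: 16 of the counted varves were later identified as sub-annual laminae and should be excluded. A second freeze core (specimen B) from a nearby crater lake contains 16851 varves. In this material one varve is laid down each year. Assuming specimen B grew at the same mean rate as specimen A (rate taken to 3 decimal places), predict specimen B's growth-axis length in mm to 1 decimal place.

5156.4 mm

Specimen A: after corrections the count is 20410 − 16 = 20394 varves.
A: 6238.1 mm over 20394 years gives 6238.1 / 20394 ≈ 0.306 mm/year.
Length of B = 0.306 × 16851 = 5156.4 mm.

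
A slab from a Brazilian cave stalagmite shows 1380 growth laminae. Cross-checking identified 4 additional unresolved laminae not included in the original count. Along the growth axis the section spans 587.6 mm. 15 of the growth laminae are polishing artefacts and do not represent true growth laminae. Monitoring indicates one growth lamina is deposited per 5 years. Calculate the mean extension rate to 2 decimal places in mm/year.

After corrections the count is 1380 − 15 + 4 = 1369 growth laminae.
1369 growth laminae at 5 years each span 1369 × 5 = 6845 years.
587.6 mm over 6845 years gives 587.6 / 6845 ≈ 0.09 mm/year.

0.09 mm/year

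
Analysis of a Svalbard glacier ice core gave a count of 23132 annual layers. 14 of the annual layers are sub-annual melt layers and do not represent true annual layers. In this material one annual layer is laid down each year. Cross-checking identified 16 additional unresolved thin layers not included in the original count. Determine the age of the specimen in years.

23134 years

True annual layer count = 23132 − 14 + 16 = 23134.
One annual layer per year makes the duration 23134 years.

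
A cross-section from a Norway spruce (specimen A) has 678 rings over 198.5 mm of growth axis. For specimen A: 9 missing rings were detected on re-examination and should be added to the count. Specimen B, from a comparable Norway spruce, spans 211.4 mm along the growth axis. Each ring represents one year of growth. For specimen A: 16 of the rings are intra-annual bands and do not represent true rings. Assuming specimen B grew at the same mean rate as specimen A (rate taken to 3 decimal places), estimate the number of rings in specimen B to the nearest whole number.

714 rings

Specimen A: correcting the raw count gives 678 − 16 + 9 = 671 true rings.
A: Mean rate = 198.5 mm / 671 years ≈ 0.296 mm/year.
Specimen B: 211.4 mm / 0.296 mm per year = 714.19 years ≈ 714 rings.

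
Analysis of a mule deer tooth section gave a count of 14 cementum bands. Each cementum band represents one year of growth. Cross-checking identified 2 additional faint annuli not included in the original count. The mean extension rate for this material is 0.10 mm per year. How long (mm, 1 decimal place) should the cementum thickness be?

True cementum band count = 14 + 2 = 16.
16 years at 0.10 mm/year gives 0.10 × 16 = 1.6 mm.

1.6 mm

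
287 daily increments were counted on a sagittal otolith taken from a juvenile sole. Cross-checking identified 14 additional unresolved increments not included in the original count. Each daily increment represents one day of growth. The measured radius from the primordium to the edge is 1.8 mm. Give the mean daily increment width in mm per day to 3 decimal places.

After corrections the count is 287 + 14 = 301 daily increments.
1.8 mm over 301 days gives 1.8 / 301 ≈ 0.006 mm per day.

0.006 mm per day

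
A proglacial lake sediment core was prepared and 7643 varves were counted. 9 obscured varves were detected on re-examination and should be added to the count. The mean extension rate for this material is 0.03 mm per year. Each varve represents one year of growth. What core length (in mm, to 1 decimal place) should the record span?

Correcting the raw count gives 7643 + 9 = 7652 true varves.
Length ≈ 0.03 × 7652 = 229.6 mm.

229.6 mm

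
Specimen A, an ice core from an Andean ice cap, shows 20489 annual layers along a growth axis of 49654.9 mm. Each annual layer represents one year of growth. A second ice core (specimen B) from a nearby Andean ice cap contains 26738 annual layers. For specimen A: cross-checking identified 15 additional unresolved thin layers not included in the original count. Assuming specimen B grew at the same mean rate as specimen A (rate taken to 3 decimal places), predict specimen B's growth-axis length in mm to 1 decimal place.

Specimen A: true annual layer count = 20489 + 15 = 20504.
A: Extension rate ≈ 49654.9 / 20504 = 2.422 mm/yr.
For B, 2.422 mm/year × 26738 years = 64759.4 mm.

64759.4 mm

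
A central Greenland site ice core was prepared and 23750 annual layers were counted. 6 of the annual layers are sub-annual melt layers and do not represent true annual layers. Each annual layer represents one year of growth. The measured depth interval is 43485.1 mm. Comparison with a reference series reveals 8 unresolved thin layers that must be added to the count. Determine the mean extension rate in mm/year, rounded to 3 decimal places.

1.831 mm/year

Adjusted count: 23750 − 6 + 8 = 23752 annual layers.
Extension rate ≈ 43485.1 / 23752 = 1.831 mm/year.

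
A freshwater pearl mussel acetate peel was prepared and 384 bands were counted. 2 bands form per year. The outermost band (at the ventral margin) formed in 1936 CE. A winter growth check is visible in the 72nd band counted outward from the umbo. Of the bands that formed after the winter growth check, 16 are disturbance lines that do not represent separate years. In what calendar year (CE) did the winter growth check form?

Between band 72 and the ventral margin there are 384 − 72 = 312 bands.
312 − 16 false = 296 true bands after the winter growth check.
With 2 bands per year, 296 / 2 = 148 years.
Counting back 148 years from 1936 CE places the winter growth check in 1936 − 148 = 1788 CE.

1788 CE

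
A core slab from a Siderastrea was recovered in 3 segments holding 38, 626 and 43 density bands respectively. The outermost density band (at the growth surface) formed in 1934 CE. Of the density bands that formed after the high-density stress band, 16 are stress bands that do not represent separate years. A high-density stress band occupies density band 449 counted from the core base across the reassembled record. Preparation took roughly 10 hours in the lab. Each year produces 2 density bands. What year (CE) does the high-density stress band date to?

Total density bands = 38 + 626 + 43 = 707.
The high-density stress band sits at density band 449 from the core base, so 707 − 449 = 258 density bands formed after it.
Excluding 16 false density bands: 258 − 16 = 242.
242 density bands at 2 per year is 242 / 2 = 121 years.
1934 − 121 = 1813 CE.

1813 CE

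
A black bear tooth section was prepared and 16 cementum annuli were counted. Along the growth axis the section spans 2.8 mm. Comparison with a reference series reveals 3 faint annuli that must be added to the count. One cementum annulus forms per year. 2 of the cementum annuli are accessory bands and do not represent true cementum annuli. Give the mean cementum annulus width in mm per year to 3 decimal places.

True cementum annulus count = 16 − 2 + 3 = 17.
Mean rate = 2.8 mm / 17 years ≈ 0.165 mm per year.

0.165 mm per year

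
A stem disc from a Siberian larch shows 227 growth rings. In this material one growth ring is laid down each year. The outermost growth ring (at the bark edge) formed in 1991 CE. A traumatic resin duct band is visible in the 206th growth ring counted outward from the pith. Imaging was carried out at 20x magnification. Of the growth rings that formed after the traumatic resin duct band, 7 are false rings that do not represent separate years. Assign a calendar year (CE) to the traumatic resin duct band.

Between growth ring 206 and the bark edge there are 227 − 206 = 21 growth rings.
Excluding 7 false growth rings: 21 − 7 = 14.
The growth ring at the bark edge is 1991 CE, so the traumatic resin duct band dates to 1991 − 14 = 1977 CE.

1977 CE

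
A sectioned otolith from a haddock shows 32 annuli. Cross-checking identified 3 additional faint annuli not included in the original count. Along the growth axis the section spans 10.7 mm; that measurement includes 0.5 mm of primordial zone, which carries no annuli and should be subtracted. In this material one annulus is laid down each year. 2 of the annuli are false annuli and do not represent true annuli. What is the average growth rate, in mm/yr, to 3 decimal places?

0.309 mm/yr

After corrections the count is 32 − 2 + 3 = 33 annuli.
Removing the 0.5 mm offcut leaves 10.7 − 0.5 = 10.2 mm.
Extension rate ≈ 10.2 / 33 = 0.309 mm/yr.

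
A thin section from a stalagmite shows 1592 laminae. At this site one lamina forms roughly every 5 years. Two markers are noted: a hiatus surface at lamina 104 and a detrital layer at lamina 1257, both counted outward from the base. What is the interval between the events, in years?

5765 yr

Separation: 1257 − 104 = 1153 laminae.
Multiplying by 5 years per lamina: 1153 × 5 = 5765 years.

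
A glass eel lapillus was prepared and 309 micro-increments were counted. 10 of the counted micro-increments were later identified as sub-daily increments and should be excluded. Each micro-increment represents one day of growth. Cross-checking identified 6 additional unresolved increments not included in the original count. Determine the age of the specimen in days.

305 days

Adjusted count: 309 − 10 + 6 = 305 micro-increments.
One micro-increment per day makes the duration 305 days.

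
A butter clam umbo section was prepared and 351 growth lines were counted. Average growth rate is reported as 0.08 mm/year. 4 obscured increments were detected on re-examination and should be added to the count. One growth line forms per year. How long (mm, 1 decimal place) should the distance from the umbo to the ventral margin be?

Adjusted count: 351 + 4 = 355 growth lines.
Predicted length = 0.08 mm/year × 355 years = 28.4 mm.

28.4 mm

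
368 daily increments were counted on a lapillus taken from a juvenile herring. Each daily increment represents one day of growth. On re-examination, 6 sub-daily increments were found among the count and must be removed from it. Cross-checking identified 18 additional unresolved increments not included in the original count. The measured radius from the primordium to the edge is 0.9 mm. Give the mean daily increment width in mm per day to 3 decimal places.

0.002 mm per day

After corrections the count is 368 − 6 + 18 = 380 daily increments.
0.9 mm over 380 days gives 0.9 / 380 ≈ 0.002 mm per day.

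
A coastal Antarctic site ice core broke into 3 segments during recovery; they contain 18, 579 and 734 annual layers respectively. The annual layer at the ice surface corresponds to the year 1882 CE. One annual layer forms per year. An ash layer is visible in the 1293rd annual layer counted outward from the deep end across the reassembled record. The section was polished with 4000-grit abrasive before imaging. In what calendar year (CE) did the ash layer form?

1844 CE

Total annual layers = 18 + 579 + 734 = 1331.
The ash layer sits at annual layer 1293 from the deep end, so 1331 − 1293 = 38 annual layers formed after it.
1882 − 38 = 1844 CE.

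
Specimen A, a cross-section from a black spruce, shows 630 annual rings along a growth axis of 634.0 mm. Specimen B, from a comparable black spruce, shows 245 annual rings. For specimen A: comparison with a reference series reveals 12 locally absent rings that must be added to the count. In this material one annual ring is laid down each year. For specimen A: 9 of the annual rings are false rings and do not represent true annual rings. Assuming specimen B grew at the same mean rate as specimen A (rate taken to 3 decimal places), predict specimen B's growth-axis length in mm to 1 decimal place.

Specimen A: correcting the raw count gives 630 − 9 + 12 = 633 true annual rings.
A: Extension rate ≈ 634.0 / 633 = 1.002 mm/yr.
Length of B = 1.002 × 245 = 245.5 mm.

245.5 mm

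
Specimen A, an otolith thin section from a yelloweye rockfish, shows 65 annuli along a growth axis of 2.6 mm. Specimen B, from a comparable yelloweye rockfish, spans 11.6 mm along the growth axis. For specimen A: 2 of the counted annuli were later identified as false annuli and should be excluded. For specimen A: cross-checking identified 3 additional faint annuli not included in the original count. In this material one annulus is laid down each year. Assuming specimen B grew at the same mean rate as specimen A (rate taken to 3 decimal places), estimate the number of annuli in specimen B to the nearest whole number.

297 annuli

Specimen A: after corrections the count is 65 − 2 + 3 = 66 annuli.
A: Mean rate = 2.6 mm / 66 years ≈ 0.039 mm/year.
For B, 11.6 / 0.039 = 297.44 years ≈ 297 annuli.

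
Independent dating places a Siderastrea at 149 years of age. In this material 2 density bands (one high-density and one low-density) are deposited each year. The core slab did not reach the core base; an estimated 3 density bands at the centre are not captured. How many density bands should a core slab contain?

295 density bands

149 years at 2 density bands per year gives 149 × 2 = 298 density bands.
298 − 3 missed = 295 density bands expected in the prepared section.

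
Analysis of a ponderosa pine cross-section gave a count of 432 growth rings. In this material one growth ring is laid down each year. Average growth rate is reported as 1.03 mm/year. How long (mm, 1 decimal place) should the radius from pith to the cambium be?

445.0 mm

The record spans 432 years at 1.03 mm per year.
Predicted length = 1.03 mm/year × 432 years = 445.0 mm.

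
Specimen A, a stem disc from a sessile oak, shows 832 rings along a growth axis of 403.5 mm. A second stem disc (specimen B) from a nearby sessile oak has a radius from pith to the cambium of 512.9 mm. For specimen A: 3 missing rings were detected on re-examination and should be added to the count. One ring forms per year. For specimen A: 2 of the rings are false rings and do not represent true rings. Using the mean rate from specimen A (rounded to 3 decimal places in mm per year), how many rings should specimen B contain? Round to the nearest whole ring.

Specimen A: adjusted count: 832 − 2 + 3 = 833 rings.
A: Mean rate = 403.5 mm / 833 years ≈ 0.484 mm per year.
For B, 512.9 / 0.484 = 1059.71 years ≈ 1060 rings.

1060 rings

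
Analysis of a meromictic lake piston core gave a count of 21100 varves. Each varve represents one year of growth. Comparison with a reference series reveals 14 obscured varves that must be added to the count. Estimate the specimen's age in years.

21114 years

After corrections the count is 21100 + 14 = 21114 varves.
At one varve per year, that is 21114 years.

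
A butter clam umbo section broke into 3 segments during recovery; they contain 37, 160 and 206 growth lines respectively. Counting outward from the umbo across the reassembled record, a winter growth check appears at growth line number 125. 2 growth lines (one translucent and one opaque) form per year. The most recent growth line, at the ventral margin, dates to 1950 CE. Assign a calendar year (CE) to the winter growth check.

1811 CE

Total growth lines = 37 + 160 + 206 = 403.
403 − 125 = 278 growth lines lie beyond the winter growth check toward the ventral margin.
With 2 growth lines per year, 278 / 2 = 139 years.
Counting back 139 years from 1950 CE places the winter growth check in 1950 − 139 = 1811 CE.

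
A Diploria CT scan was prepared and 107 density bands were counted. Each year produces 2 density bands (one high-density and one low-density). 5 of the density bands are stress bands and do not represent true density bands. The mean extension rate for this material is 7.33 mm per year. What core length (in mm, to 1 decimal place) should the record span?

Correcting the raw count gives 107 − 5 = 102 true density bands.
Dividing by 2 density bands per year: 102 / 2 = 51 years.
Length ≈ 7.33 × 51 = 373.8 mm.

373.8 mm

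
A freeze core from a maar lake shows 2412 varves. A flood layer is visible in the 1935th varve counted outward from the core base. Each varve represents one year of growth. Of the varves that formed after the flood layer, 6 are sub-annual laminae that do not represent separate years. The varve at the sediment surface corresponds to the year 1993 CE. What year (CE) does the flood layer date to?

1522 CE

Between varve 1935 and the sediment surface there are 2412 − 1935 = 477 varves.
477 − 6 false = 471 true varves after the flood layer.
The varve at the sediment surface is 1993 CE, so the flood layer dates to 1993 − 471 = 1522 CE.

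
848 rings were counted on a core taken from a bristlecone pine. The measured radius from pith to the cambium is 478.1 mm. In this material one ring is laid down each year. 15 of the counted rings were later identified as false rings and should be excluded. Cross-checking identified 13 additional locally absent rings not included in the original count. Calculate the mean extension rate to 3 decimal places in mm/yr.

After corrections the count is 848 − 15 + 13 = 846 rings.
Extension rate ≈ 478.1 / 846 = 0.565 mm/yr.

0.565 mm/yr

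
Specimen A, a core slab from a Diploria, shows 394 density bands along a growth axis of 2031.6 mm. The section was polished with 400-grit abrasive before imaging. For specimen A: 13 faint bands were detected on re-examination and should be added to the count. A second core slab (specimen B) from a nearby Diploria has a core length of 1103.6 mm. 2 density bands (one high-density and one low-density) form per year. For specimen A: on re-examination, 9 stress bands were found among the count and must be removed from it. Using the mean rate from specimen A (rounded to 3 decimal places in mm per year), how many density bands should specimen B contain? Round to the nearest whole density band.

216 density bands

Specimen A: true density band count = 394 − 9 + 13 = 398.
Specimen A: 398 density bands at 2 per year is 398 / 2 = 199 years.
A: 2031.6 mm over 199 years gives 2031.6 / 199 ≈ 10.209 mm/yr.
For B, 1103.6 / 10.209 = 108.10 years; at 2 density bands per year that is 108.10 × 2 ≈ 216 density bands.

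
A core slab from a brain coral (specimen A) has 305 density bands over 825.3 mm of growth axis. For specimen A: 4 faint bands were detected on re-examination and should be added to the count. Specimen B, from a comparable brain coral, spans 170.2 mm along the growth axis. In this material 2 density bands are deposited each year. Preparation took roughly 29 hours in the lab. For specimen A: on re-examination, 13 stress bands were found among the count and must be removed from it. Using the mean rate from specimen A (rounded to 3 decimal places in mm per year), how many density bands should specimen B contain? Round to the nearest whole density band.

Specimen A: correcting the raw count gives 305 − 13 + 4 = 296 true density bands.
Specimen A: 296 density bands at 2 per year is 296 / 2 = 148 years.
A: Mean rate = 825.3 mm / 148 years ≈ 5.576 mm per year.
B spans 170.2 / 5.576 = 30.52 years; at 2 density bands per year that is 30.52 × 2 ≈ 61 density bands.

61 density bands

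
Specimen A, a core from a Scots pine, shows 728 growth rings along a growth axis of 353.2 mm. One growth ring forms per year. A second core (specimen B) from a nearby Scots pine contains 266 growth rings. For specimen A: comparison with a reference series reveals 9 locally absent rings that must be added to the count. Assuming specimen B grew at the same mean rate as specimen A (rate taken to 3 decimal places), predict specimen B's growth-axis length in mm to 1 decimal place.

Specimen A: after corrections the count is 728 + 9 = 737 growth rings.
A: Extension rate ≈ 353.2 / 737 = 0.479 mm/yr.
For B, 0.479 mm/year × 266 years = 127.4 mm.

127.4 mm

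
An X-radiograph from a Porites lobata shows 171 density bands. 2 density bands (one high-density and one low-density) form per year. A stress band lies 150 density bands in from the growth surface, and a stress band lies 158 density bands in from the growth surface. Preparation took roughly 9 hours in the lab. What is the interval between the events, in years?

Separation: 158 − 150 = 8 density bands.
Dividing by 2 density bands per year: 8 / 2 = 4 years.

4 yr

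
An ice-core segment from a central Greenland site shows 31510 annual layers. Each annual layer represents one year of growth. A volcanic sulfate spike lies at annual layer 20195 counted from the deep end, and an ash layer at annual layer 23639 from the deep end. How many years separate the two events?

3444 years

The two markers are separated by 23639 − 20195 = 3444 annual layers.
At one annual layer per year, 3444 years elapsed between them.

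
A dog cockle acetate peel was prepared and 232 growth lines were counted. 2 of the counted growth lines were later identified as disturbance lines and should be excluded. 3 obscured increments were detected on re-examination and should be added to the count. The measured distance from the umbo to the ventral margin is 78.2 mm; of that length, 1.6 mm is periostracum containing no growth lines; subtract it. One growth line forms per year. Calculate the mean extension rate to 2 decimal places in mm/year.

0.33 mm/year

True growth line count = 232 − 2 + 3 = 233.
Removing the 1.6 mm offcut leaves 78.2 − 1.6 = 76.6 mm.
Mean rate = 76.6 mm / 233 years ≈ 0.33 mm/year.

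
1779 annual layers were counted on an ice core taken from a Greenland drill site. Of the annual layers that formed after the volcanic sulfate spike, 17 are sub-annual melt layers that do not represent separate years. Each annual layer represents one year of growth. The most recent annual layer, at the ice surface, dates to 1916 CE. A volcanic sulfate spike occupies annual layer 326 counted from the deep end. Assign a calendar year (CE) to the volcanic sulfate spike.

The volcanic sulfate spike sits at annual layer 326 from the deep end, so 1779 − 326 = 1453 annual layers formed after it.
1453 − 17 false = 1436 true annual layers after the volcanic sulfate spike.
The annual layer at the ice surface is 1916 CE, so the volcanic sulfate spike dates to 1916 − 1436 = 480 CE.

480 CE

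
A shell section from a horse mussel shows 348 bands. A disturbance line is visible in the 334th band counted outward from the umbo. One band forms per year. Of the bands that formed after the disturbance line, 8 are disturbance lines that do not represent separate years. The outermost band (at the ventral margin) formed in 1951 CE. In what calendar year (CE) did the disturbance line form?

1945 CE

348 − 334 = 14 bands lie beyond the disturbance line toward the ventral margin.
14 − 8 false = 6 true bands after the disturbance line.
1951 − 6 = 1945 CE.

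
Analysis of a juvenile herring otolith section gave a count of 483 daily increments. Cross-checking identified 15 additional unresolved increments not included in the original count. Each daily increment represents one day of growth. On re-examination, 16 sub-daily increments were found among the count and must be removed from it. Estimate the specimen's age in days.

482 days

Correcting the raw count gives 483 − 16 + 15 = 482 true daily increments.
At one daily increment per day, that is 482 days.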